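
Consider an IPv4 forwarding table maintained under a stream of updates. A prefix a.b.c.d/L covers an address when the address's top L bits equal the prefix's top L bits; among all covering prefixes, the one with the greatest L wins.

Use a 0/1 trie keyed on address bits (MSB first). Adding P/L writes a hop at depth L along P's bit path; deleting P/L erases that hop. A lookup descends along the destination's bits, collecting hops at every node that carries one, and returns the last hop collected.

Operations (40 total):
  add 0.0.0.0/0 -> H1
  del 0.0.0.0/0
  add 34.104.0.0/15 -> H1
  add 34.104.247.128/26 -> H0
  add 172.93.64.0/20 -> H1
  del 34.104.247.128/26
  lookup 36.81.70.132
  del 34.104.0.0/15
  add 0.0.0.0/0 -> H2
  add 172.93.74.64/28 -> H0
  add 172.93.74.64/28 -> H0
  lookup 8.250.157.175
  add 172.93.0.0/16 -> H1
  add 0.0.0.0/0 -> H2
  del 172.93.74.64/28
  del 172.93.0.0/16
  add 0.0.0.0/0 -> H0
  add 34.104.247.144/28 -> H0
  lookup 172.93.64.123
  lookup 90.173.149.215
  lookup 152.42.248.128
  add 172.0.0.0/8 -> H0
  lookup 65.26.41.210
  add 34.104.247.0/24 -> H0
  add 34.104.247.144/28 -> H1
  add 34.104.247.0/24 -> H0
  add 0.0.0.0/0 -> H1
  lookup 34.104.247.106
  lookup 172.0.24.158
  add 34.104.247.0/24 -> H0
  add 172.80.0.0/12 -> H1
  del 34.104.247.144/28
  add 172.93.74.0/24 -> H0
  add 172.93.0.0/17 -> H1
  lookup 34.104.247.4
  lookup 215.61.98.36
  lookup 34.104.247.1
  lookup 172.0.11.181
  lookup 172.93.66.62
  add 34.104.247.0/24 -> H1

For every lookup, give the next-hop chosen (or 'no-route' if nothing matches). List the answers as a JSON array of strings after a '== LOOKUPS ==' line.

Apply in order:
  add 0.0.0.0/0 -> H1 at depth 0
  del 0.0.0.0/0 (clear depth 0)
  add 34.104.0.0/15 -> H1 at depth 15
  add 34.104.247.128/26 -> H0 at depth 26
  add 172.93.64.0/20 -> H1 at depth 20
  del 34.104.247.128/26 (clear depth 26)
  Q 36.81.70.132: descend 00100 ; hops seen [∅] ; pick no-route
  del 34.104.0.0/15 (clear depth 15)
  add 0.0.0.0/0 -> H2 at depth 0
  add 172.93.74.64/28 -> H0 at depth 28
  add 172.93.74.64/28 -> H0 at depth 28
  Q 8.250.157.175: descend 00 ; hops seen [H2] ; pick H2
  add 172.93.0.0/16 -> H1 at depth 16
  add 0.0.0.0/0 -> H2 at depth 0
  del 172.93.74.64/28 (clear depth 28)
  del 172.93.0.0/16 (clear depth 16)
  add 0.0.0.0/0 -> H0 at depth 0
  add 34.104.247.144/28 -> H0 at depth 28
  Q 172.93.64.123: descend 10101100010111010100 ; hops seen [H0,H1] ; pick H1
  Q 90.173.149.215: descend 0 ; hops seen [H0] ; pick H0
  Q 152.42.248.128: descend 10 ; hops seen [H0] ; pick H0
  add 172.0.0.0/8 -> H0 at depth 8
  Q 65.26.41.210: descend 0 ; hops seen [H0] ; pick H0
  add 34.104.247.0/24 -> H0 at depth 24
  add 34.104.247.144/28 -> H1 at depth 28
  add 34.104.247.0/24 -> H0 at depth 24
  add 0.0.0.0/0 -> H1 at depth 0
  Q 34.104.247.106: descend 001000100110100011110111 ; hops seen [H1,H0] ; pick H0
  Q 172.0.24.158: descend 101011000 ; hops seen [H1,H0] ; pick H0
  add 34.104.247.0/24 -> H0 at depth 24
  add 172.80.0.0/12 -> H1 at depth 12
  del 34.104.247.144/28 (clear depth 28)
  add 172.93.74.0/24 -> H0 at depth 24
  add 172.93.0.0/17 -> H1 at depth 17
  Q 34.104.247.4: descend 001000100110100011110111 ; hops seen [H1,H0] ; pick H0
  Q 215.61.98.36: descend 1 ; hops seen [H1] ; pick H1
  Q 34.104.247.1: descend 001000100110100011110111 ; hops seen [H1,H0] ; pick H0
  Q 172.0.11.181: descend 101011000 ; hops seen [H1,H0] ; pick H0
  Q 172.93.66.62: descend 10101100010111010100 ; hops seen [H1,H0,H1,H1,H1] ; pick H1
  add 34.104.247.0/24 -> H1 at depth 24

== LOOKUPS ==
["no-route","H2","H1","H0","H0","H0","H0","H0","H0","H1","H0","H0","H1"]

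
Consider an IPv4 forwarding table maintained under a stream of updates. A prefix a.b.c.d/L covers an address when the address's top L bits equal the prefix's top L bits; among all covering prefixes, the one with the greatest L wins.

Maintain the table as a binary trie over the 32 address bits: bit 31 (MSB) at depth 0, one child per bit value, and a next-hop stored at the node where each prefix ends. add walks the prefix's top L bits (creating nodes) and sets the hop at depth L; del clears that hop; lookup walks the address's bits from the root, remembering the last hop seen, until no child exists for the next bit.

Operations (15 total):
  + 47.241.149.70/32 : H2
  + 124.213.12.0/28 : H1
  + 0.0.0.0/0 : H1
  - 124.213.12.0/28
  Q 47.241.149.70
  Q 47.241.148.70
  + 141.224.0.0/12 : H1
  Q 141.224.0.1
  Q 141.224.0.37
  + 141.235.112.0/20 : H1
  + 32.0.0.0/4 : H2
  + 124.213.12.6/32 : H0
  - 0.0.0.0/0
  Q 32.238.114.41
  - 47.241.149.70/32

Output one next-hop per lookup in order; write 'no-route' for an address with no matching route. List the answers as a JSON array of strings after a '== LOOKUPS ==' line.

Trace:
  add 47.241.149.70/32 -> H2 at depth 32
  add 124.213.12.0/28 -> H1 at depth 28
  add 0.0.0.0/0 -> H1 at depth 0
  del 124.213.12.0/28 (clear depth 28)
  lookup 47.241.149.70: bits 00101111111100011001010101000110 walk d0:H1→d1:-→d2:-→d3:-→d4:-→d5:-→d6:-→d7:-→d8:-→d9:-→d10:-→d11:-→d12:-→d13:-→d14:-→d15:-→d16:-→d17:-→d18:-→d19:-→d20:-→d21:-→d22:-→d23:-→d24:-→d25:-→d26:-→d27:-→d28:-→d29:-→d30:-→d31:-→d32:H2 -> H2
  lookup 47.241.148.70: bits 00101111111100011001010 walk d0:H1→d1:-→d2:-→d3:-→d4:-→d5:-→d6:-→d7:-→d8:-→d9:-→d10:-→d11:-→d12:-→d13:-→d14:-→d15:-→d16:-→d17:-→d18:-→d19:-→d20:-→d21:-→d22:-→d23:- -> H1
  add 141.224.0.0/12 -> H1 at depth 12
  lookup 141.224.0.1: bits 100011011110 walk d0:H1→d1:-→d2:-→d3:-→d4:-→d5:-→d6:-→d7:-→d8:-→d9:-→d10:-→d11:-→d12:H1 -> H1
  lookup 141.224.0.37: bits 100011011110 walk d0:H1→d1:-→d2:-→d3:-→d4:-→d5:-→d6:-→d7:-→d8:-→d9:-→d10:-→d11:-→d12:H1 -> H1
  add 141.235.112.0/20 -> H1 at depth 20
  add 32.0.0.0/4 -> H2 at depth 4
  add 124.213.12.6/32 -> H0 at depth 32
  del 0.0.0.0/0 (clear depth 0)
  lookup 32.238.114.41: bits 0010 walk d0:-→d1:-→d2:-→d3:-→d4:H2 -> H2
  del 47.241.149.70/32 (clear depth 32)

== LOOKUPS ==
["H2","H1","H1","H1","H2"]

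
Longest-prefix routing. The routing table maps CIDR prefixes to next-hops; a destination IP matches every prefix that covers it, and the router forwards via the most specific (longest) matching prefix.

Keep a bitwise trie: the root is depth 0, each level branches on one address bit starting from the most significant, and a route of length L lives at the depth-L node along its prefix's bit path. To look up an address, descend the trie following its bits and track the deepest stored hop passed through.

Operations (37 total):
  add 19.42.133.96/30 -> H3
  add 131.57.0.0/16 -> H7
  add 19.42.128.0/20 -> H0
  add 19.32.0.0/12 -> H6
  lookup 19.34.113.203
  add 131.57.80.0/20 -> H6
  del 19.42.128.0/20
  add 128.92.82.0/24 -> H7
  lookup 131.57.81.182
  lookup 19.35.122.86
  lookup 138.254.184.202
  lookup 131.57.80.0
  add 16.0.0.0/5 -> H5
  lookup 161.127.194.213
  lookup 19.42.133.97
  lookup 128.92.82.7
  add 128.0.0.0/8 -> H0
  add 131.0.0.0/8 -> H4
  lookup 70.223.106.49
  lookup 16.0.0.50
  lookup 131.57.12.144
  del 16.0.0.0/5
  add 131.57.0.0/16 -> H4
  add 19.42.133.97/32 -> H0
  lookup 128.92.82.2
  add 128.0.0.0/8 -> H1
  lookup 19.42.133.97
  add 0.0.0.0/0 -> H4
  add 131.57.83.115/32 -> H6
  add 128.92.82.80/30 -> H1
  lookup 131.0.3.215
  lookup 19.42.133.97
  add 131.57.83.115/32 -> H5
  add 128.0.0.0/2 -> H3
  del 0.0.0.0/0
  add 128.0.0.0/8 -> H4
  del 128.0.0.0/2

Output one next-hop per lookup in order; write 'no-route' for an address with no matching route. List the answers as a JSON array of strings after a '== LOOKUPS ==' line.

Process each operation:
  + 19.42.133.96/30 (H3) depth=30
  + 131.57.0.0/16 (H7) depth=16
  + 19.42.128.0/20 (H0) depth=20
  + 19.32.0.0/12 (H6) depth=12
  Q 19.34.113.203: descend 000100110010 ; hops seen [H6] ; pick H6
  + 131.57.80.0/20 (H6) depth=20
  del 19.42.128.0/20 (clear depth 20)
  + 128.92.82.0/24 (H7) depth=24
  Q 131.57.81.182: descend 10000011001110010101 ; hops seen [H7,H6] ; pick H6
  Q 19.35.122.86: descend 000100110010 ; hops seen [H6] ; pick H6
  Q 138.254.184.202: descend 1000 ; hops seen [∅] ; pick no-route
  Q 131.57.80.0: descend 10000011001110010101 ; hops seen [H7,H6] ; pick H6
  + 16.0.0.0/5 (H5) depth=5
  Q 161.127.194.213: descend 10 ; hops seen [∅] ; pick no-route
  Q 19.42.133.97: descend 000100110010101010000101011000 ; hops seen [H5,H6,H3] ; pick H3
  Q 128.92.82.7: descend 100000000101110001010010 ; hops seen [H7] ; pick H7
  + 128.0.0.0/8 (H0) depth=8
  + 131.0.0.0/8 (H4) depth=8
  Q 70.223.106.49: descend 0 ; hops seen [∅] ; pick no-route
  Q 16.0.0.50: descend 000100 ; hops seen [H5] ; pick H5
  Q 131.57.12.144: descend 10000011001110010 ; hops seen [H4,H7] ; pick H7
  del 16.0.0.0/5 (clear depth 5)
  + 131.57.0.0/16 (H4) depth=16
  + 19.42.133.97/32 (H0) depth=32
  Q 128.92.82.2: descend 100000000101110001010010 ; hops seen [H0,H7] ; pick H7
  + 128.0.0.0/8 (H1) depth=8
  Q 19.42.133.97: descend 00010011001010101000010101100001 ; hops seen [H6,H3,H0] ; pick H0
  + 0.0.0.0/0 (H4) depth=0
  + 131.57.83.115/32 (H6) depth=32
  + 128.92.82.80/30 (H1) depth=30
  Q 131.0.3.215: descend 1000001100 ; hops seen [H4,H4] ; pick H4
  Q 19.42.133.97: descend 00010011001010101000010101100001 ; hops seen [H4,H6,H3,H0] ; pick H0
  + 131.57.83.115/32 (H5) depth=32
  + 128.0.0.0/2 (H3) depth=2
  del 0.0.0.0/0 (clear depth 0)
  + 128.0.0.0/8 (H4) depth=8
  del 128.0.0.0/2 (clear depth 2)

== LOOKUPS ==
["H6","H6","H6","no-route","H6","no-route","H3","H7","no-route","H5","H7","H7","H0","H4","H0"]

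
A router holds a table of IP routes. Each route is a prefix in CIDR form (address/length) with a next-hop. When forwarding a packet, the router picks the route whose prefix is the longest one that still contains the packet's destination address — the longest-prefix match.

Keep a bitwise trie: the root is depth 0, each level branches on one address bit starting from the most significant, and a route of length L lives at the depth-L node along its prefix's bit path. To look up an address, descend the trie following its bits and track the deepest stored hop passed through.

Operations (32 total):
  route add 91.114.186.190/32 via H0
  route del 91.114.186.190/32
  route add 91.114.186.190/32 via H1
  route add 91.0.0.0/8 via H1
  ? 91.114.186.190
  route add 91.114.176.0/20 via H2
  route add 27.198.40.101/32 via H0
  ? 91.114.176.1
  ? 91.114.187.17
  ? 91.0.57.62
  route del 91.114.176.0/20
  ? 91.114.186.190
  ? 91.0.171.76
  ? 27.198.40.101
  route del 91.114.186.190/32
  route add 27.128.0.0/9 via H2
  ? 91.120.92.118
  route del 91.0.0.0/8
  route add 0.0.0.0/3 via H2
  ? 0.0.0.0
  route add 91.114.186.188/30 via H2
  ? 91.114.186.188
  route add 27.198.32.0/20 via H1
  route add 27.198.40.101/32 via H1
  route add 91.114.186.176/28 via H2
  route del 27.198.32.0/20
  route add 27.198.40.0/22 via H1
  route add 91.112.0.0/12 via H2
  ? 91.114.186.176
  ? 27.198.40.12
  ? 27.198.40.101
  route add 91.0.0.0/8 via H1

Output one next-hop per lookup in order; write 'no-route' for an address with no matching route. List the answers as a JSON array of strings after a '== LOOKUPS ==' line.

Process each operation:
  add 91.114.186.190/32 -> H0 at depth 32
  - 91.114.186.190/32 clear@32
  add 91.114.186.190/32 -> H1 at depth 32
  add 91.0.0.0/8 -> H1 at depth 8
  ? 91.114.186.190  path d0:-→d1:-→d2:-→d3:-→d4:-→d5:-→d6:-→d7:-→d8:H1→d9:-→d10:-→d11:-→d12:-→d13:-→d14:-→d15:-→d16:-→d17:-→d18:-→d19:-→d20:-→d21:-→d22:-→d23:-→d24:-→d25:-→d26:-→d27:-→d28:-→d29:-→d30:-→d31:-→d32:H1  best=H1
  add 91.114.176.0/20 -> H2 at depth 20
  add 27.198.40.101/32 -> H0 at depth 32
  ? 91.114.176.1  path d0:-→d1:-→d2:-→d3:-→d4:-→d5:-→d6:-→d7:-→d8:H1→d9:-→d10:-→d11:-→d12:-→d13:-→d14:-→d15:-→d16:-→d17:-→d18:-→d19:-→d20:H2  best=H2
  ? 91.114.187.17  path d0:-→d1:-→d2:-→d3:-→d4:-→d5:-→d6:-→d7:-→d8:H1→d9:-→d10:-→d11:-→d12:-→d13:-→d14:-→d15:-→d16:-→d17:-→d18:-→d19:-→d20:H2→d21:-→d22:-→d23:-  best=H2
  ? 91.0.57.62  path d0:-→d1:-→d2:-→d3:-→d4:-→d5:-→d6:-→d7:-→d8:H1→d9:-  best=H1
  - 91.114.176.0/20 clear@20
  ? 91.114.186.190  path d0:-→d1:-→d2:-→d3:-→d4:-→d5:-→d6:-→d7:-→d8:H1→d9:-→d10:-→d11:-→d12:-→d13:-→d14:-→d15:-→d16:-→d17:-→d18:-→d19:-→d20:-→d21:-→d22:-→d23:-→d24:-→d25:-→d26:-→d27:-→d28:-→d29:-→d30:-→d31:-→d32:H1  best=H1
  ? 91.0.171.76  path d0:-→d1:-→d2:-→d3:-→d4:-→d5:-→d6:-→d7:-→d8:H1→d9:-  best=H1
  ? 27.198.40.101  path d0:-→d1:-→d2:-→d3:-→d4:-→d5:-→d6:-→d7:-→d8:-→d9:-→d10:-→d11:-→d12:-→d13:-→d14:-→d15:-→d16:-→d17:-→d18:-→d19:-→d20:-→d21:-→d22:-→d23:-→d24:-→d25:-→d26:-→d27:-→d28:-→d29:-→d30:-→d31:-→d32:H0  best=H0
  - 91.114.186.190/32 clear@32
  add 27.128.0.0/9 -> H2 at depth 9
  ? 91.120.92.118  path d0:-→d1:-→d2:-→d3:-→d4:-→d5:-→d6:-→d7:-→d8:H1→d9:-→d10:-→d11:-→d12:-  best=H1
  - 91.0.0.0/8 clear@8
  add 0.0.0.0/3 -> H2 at depth 3
  ? 0.0.0.0  path d0:-→d1:-→d2:-→d3:H2  best=H2
  add 91.114.186.188/30 -> H2 at depth 30
  ? 91.114.186.188  path d0:-→d1:-→d2:-→d3:-→d4:-→d5:-→d6:-→d7:-→d8:-→d9:-→d10:-→d11:-→d12:-→d13:-→d14:-→d15:-→d16:-→d17:-→d18:-→d19:-→d20:-→d21:-→d22:-→d23:-→d24:-→d25:-→d26:-→d27:-→d28:-→d29:-→d30:H2  best=H2
  add 27.198.32.0/20 -> H1 at depth 20
  add 27.198.40.101/32 -> H1 at depth 32
  add 91.114.186.176/28 -> H2 at depth 28
  - 27.198.32.0/20 clear@20
  add 27.198.40.0/22 -> H1 at depth 22
  add 91.112.0.0/12 -> H2 at depth 12
  ? 91.114.186.176  path d0:-→d1:-→d2:-→d3:-→d4:-→d5:-→d6:-→d7:-→d8:-→d9:-→d10:-→d11:-→d12:H2→d13:-→d14:-→d15:-→d16:-→d17:-→d18:-→d19:-→d20:-→d21:-→d22:-→d23:-→d24:-→d25:-→d26:-→d27:-→d28:H2  best=H2
  ? 27.198.40.12  path d0:-→d1:-→d2:-→d3:H2→d4:-→d5:-→d6:-→d7:-→d8:-→d9:H2→d10:-→d11:-→d12:-→d13:-→d14:-→d15:-→d16:-→d17:-→d18:-→d19:-→d20:-→d21:-→d22:H1→d23:-→d24:-→d25:-  best=H1
  ? 27.198.40.101  path d0:-→d1:-→d2:-→d3:H2→d4:-→d5:-→d6:-→d7:-→d8:-→d9:H2→d10:-→d11:-→d12:-→d13:-→d14:-→d15:-→d16:-→d17:-→d18:-→d19:-→d20:-→d21:-→d22:H1→d23:-→d24:-→d25:-→d26:-→d27:-→d28:-→d29:-→d30:-→d31:-→d32:H1  best=H1
  add 91.0.0.0/8 -> H1 at depth 8

== LOOKUPS ==
["H1","H2","H2","H1","H1","H1","H0","H1","H2","H2","H2","H1","H1"]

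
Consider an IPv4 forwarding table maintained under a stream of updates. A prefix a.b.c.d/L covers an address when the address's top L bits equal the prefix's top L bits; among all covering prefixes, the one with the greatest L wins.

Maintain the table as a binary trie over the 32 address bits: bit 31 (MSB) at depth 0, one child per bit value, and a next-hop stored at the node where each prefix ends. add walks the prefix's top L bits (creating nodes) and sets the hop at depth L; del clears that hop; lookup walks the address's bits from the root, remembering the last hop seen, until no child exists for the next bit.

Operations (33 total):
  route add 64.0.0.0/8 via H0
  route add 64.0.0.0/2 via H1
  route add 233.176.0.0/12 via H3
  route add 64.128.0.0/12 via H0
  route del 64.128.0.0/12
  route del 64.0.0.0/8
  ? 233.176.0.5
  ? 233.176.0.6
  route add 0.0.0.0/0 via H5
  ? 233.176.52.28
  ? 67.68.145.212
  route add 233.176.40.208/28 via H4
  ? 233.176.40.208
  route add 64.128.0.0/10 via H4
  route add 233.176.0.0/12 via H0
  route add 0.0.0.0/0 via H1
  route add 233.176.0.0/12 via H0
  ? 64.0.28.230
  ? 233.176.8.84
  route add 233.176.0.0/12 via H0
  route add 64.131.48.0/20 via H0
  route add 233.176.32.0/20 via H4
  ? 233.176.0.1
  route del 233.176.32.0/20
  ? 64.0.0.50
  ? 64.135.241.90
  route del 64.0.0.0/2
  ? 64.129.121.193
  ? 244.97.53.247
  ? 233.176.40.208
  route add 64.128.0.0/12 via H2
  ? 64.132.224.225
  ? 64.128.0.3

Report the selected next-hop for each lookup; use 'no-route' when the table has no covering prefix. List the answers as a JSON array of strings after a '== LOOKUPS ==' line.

Trace:
  + 64.0.0.0/8 (H0) depth=8
  + 64.0.0.0/2 (H1) depth=2
  + 233.176.0.0/12 (H3) depth=12
  + 64.128.0.0/12 (H0) depth=12
  - 64.128.0.0/12 clear@12
  - 64.0.0.0/8 clear@8
  Q 233.176.0.5: descend 111010011011 ; hops seen [H3] ; pick H3
  Q 233.176.0.6: descend 111010011011 ; hops seen [H3] ; pick H3
  + 0.0.0.0/0 (H5) depth=0
  Q 233.176.52.28: descend 111010011011 ; hops seen [H5,H3] ; pick H3
  Q 67.68.145.212: descend 010000 ; hops seen [H5,H1] ; pick H1
  + 233.176.40.208/28 (H4) depth=28
  Q 233.176.40.208: descend 1110100110110000001010001101 ; hops seen [H5,H3,H4] ; pick H4
  + 64.128.0.0/10 (H4) depth=10
  + 233.176.0.0/12 (H0) depth=12
  + 0.0.0.0/0 (H1) depth=0
  + 233.176.0.0/12 (H0) depth=12
  Q 64.0.28.230: descend 01000000 ; hops seen [H1,H1] ; pick H1
  Q 233.176.8.84: descend 111010011011000000 ; hops seen [H1,H0] ; pick H0
  + 233.176.0.0/12 (H0) depth=12
  + 64.131.48.0/20 (H0) depth=20
  + 233.176.32.0/20 (H4) depth=20
  Q 233.176.0.1: descend 111010011011000000 ; hops seen [H1,H0] ; pick H0
  - 233.176.32.0/20 clear@20
  Q 64.0.0.50: descend 01000000 ; hops seen [H1,H1] ; pick H1
  Q 64.135.241.90: descend 0100000010000 ; hops seen [H1,H1,H4] ; pick H4
  - 64.0.0.0/2 clear@2
  Q 64.129.121.193: descend 01000000100000 ; hops seen [H1,H4] ; pick H4
  Q 244.97.53.247: descend 111 ; hops seen [H1] ; pick H1
  Q 233.176.40.208: descend 1110100110110000001010001101 ; hops seen [H1,H0,H4] ; pick H4
  + 64.128.0.0/12 (H2) depth=12
  Q 64.132.224.225: descend 0100000010000 ; hops seen [H1,H4,H2] ; pick H2
  Q 64.128.0.3: descend 01000000100000 ; hops seen [H1,H4,H2] ; pick H2

== LOOKUPS ==
["H3","H3","H3","H1","H4","H1","H0","H0","H1","H4","H4","H1","H4","H2","H2"]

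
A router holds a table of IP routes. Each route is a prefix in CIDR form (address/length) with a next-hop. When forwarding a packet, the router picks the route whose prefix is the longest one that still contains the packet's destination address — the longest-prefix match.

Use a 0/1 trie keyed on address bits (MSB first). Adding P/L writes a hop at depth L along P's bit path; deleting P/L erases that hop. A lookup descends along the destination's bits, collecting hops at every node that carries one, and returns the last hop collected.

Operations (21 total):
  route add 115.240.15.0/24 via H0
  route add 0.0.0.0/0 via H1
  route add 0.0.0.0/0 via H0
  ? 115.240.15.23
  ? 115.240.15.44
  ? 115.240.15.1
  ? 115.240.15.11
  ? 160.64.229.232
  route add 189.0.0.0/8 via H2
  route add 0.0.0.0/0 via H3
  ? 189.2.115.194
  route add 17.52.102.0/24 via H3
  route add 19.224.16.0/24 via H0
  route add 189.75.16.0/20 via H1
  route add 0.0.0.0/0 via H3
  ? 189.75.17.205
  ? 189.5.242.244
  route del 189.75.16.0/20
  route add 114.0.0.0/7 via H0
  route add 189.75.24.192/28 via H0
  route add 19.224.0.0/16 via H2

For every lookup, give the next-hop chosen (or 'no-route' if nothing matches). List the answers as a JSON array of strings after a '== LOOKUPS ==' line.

Process each operation:
  + 115.240.15.0/24 (H0) depth=24
  + 0.0.0.0/0 (H1) depth=0
  + 0.0.0.0/0 (H0) depth=0
  ? 115.240.15.23  path d0:H0→d1:-→d2:-→d3:-→d4:-→d5:-→d6:-→d7:-→d8:-→d9:-→d10:-→d11:-→d12:-→d13:-→d14:-→d15:-→d16:-→d17:-→d18:-→d19:-→d20:-→d21:-→d22:-→d23:-→d24:H0  best=H0
  ? 115.240.15.44  path d0:H0→d1:-→d2:-→d3:-→d4:-→d5:-→d6:-→d7:-→d8:-→d9:-→d10:-→d11:-→d12:-→d13:-→d14:-→d15:-→d16:-→d17:-→d18:-→d19:-→d20:-→d21:-→d22:-→d23:-→d24:H0  best=H0
  ? 115.240.15.1  path d0:H0→d1:-→d2:-→d3:-→d4:-→d5:-→d6:-→d7:-→d8:-→d9:-→d10:-→d11:-→d12:-→d13:-→d14:-→d15:-→d16:-→d17:-→d18:-→d19:-→d20:-→d21:-→d22:-→d23:-→d24:H0  best=H0
  ? 115.240.15.11  path d0:H0→d1:-→d2:-→d3:-→d4:-→d5:-→d6:-→d7:-→d8:-→d9:-→d10:-→d11:-→d12:-→d13:-→d14:-→d15:-→d16:-→d17:-→d18:-→d19:-→d20:-→d21:-→d22:-→d23:-→d24:H0  best=H0
  ? 160.64.229.232  path d0:H0  best=H0
  + 189.0.0.0/8 (H2) depth=8
  + 0.0.0.0/0 (H3) depth=0
  ? 189.2.115.194  path d0:H3→d1:-→d2:-→d3:-→d4:-→d5:-→d6:-→d7:-→d8:H2  best=H2
  + 17.52.102.0/24 (H3) depth=24
  + 19.224.16.0/24 (H0) depth=24
  + 189.75.16.0/20 (H1) depth=20
  + 0.0.0.0/0 (H3) depth=0
  ? 189.75.17.205  path d0:H3→d1:-→d2:-→d3:-→d4:-→d5:-→d6:-→d7:-→d8:H2→d9:-→d10:-→d11:-→d12:-→d13:-→d14:-→d15:-→d16:-→d17:-→d18:-→d19:-→d20:H1  best=H1
  ? 189.5.242.244  path d0:H3→d1:-→d2:-→d3:-→d4:-→d5:-→d6:-→d7:-→d8:H2→d9:-  best=H2
  - 189.75.16.0/20 clear@20
  + 114.0.0.0/7 (H0) depth=7
  + 189.75.24.192/28 (H0) depth=28
  + 19.224.0.0/16 (H2) depth=16

== LOOKUPS ==
["H0","H0","H0","H0","H0","H2","H1","H2"]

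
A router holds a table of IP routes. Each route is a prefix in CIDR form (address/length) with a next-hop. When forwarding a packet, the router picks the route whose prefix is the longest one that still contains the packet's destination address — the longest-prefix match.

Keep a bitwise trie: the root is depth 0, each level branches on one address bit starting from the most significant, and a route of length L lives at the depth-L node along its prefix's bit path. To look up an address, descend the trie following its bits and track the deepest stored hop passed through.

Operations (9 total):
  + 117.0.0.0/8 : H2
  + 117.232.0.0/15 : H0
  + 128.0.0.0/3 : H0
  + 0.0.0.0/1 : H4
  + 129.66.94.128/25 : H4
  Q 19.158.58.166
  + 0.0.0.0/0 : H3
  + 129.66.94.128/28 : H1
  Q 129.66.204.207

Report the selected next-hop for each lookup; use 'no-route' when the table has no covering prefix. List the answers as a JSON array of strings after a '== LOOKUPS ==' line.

Apply in order:
  + 117.0.0.0/8 (H2) depth=8
  + 117.232.0.0/15 (H0) depth=15
  + 128.0.0.0/3 (H0) depth=3
  + 0.0.0.0/1 (H4) depth=1
  + 129.66.94.128/25 (H4) depth=25
  Q 19.158.58.166: descend 0 ; hops seen [H4] ; pick H4
  + 0.0.0.0/0 (H3) depth=0
  + 129.66.94.128/28 (H1) depth=28
  Q 129.66.204.207: descend 1000000101000010 ; hops seen [H3,H0] ; pick H0

== LOOKUPS ==
["H4","H0"]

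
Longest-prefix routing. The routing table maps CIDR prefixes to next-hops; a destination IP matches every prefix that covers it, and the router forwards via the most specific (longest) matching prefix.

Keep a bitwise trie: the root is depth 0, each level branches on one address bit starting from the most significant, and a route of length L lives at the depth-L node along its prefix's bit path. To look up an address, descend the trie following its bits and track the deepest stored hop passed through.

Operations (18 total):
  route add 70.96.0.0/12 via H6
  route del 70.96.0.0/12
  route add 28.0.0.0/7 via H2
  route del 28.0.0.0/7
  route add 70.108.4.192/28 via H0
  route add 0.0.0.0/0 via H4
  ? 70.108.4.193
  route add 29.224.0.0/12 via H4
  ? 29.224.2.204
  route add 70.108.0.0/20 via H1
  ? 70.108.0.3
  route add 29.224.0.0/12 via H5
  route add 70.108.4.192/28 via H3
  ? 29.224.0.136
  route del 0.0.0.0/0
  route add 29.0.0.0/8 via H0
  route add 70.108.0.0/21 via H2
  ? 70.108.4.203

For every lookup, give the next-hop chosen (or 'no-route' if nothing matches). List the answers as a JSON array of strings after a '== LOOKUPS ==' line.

Trace:
  + 70.96.0.0/12 (H6) depth=12
  del 70.96.0.0/12 (clear depth 12)
  + 28.0.0.0/7 (H2) depth=7
  del 28.0.0.0/7 (clear depth 7)
  + 70.108.4.192/28 (H0) depth=28
  + 0.0.0.0/0 (H4) depth=0
  lookup 70.108.4.193: bits 0100011001101100000001001100 walk d0:H4→d1:-→d2:-→d3:-→d4:-→d5:-→d6:-→d7:-→d8:-→d9:-→d10:-→d11:-→d12:-→d13:-→d14:-→d15:-→d16:-→d17:-→d18:-→d19:-→d20:-→d21:-→d22:-→d23:-→d24:-→d25:-→d26:-→d27:-→d28:H0 -> H0
  + 29.224.0.0/12 (H4) depth=12
  lookup 29.224.2.204: bits 000111011110 walk d0:H4→d1:-→d2:-→d3:-→d4:-→d5:-→d6:-→d7:-→d8:-→d9:-→d10:-→d11:-→d12:H4 -> H4
  + 70.108.0.0/20 (H1) depth=20
  lookup 70.108.0.3: bits 010001100110110000000 walk d0:H4→d1:-→d2:-→d3:-→d4:-→d5:-→d6:-→d7:-→d8:-→d9:-→d10:-→d11:-→d12:-→d13:-→d14:-→d15:-→d16:-→d17:-→d18:-→d19:-→d20:H1→d21:- -> H1
  + 29.224.0.0/12 (H5) depth=12
  + 70.108.4.192/28 (H3) depth=28
  lookup 29.224.0.136: bits 000111011110 walk d0:H4→d1:-→d2:-→d3:-→d4:-→d5:-→d6:-→d7:-→d8:-→d9:-→d10:-→d11:-→d12:H5 -> H5
  del 0.0.0.0/0 (clear depth 0)
  + 29.0.0.0/8 (H0) depth=8
  + 70.108.0.0/21 (H2) depth=21
  lookup 70.108.4.203: bits 0100011001101100000001001100 walk d0:-→d1:-→d2:-→d3:-→d4:-→d5:-→d6:-→d7:-→d8:-→d9:-→d10:-→d11:-→d12:-→d13:-→d14:-→d15:-→d16:-→d17:-→d18:-→d19:-→d20:H1→d21:H2→d22:-→d23:-→d24:-→d25:-→d26:-→d27:-→d28:H3 -> H3

== LOOKUPS ==
["H0","H4","H1","H5","H3"]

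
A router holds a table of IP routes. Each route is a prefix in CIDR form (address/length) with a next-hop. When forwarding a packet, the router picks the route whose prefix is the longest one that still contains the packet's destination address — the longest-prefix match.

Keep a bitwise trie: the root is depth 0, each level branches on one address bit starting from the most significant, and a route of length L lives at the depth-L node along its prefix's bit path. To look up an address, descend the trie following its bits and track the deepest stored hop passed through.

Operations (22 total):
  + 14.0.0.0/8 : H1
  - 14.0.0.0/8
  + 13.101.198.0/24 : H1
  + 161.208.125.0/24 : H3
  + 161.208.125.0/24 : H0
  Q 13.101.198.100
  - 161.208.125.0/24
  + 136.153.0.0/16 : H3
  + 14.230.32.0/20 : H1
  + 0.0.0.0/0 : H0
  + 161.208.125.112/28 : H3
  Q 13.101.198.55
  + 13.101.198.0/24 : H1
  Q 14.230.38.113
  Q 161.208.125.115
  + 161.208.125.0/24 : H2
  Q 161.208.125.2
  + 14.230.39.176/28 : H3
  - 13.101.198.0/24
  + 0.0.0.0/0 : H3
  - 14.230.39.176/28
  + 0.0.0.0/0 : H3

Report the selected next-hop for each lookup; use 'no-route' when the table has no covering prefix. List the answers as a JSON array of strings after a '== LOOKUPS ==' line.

Apply in order:
  add 14.0.0.0/8 -> H1 at depth 8
  del 14.0.0.0/8 (clear depth 8)
  add 13.101.198.0/24 -> H1 at depth 24
  add 161.208.125.0/24 -> H3 at depth 24
  add 161.208.125.0/24 -> H0 at depth 24
  ? 13.101.198.100  path d0:-→d1:-→d2:-→d3:-→d4:-→d5:-→d6:-→d7:-→d8:-→d9:-→d10:-→d11:-→d12:-→d13:-→d14:-→d15:-→d16:-→d17:-→d18:-→d19:-→d20:-→d21:-→d22:-→d23:-→d24:H1  best=H1
  del 161.208.125.0/24 (clear depth 24)
  add 136.153.0.0/16 -> H3 at depth 16
  add 14.230.32.0/20 -> H1 at depth 20
  add 0.0.0.0/0 -> H0 at depth 0
  add 161.208.125.112/28 -> H3 at depth 28
  ? 13.101.198.55  path d0:H0→d1:-→d2:-→d3:-→d4:-→d5:-→d6:-→d7:-→d8:-→d9:-→d10:-→d11:-→d12:-→d13:-→d14:-→d15:-→d16:-→d17:-→d18:-→d19:-→d20:-→d21:-→d22:-→d23:-→d24:H1  best=H1
  add 13.101.198.0/24 -> H1 at depth 24
  ? 14.230.38.113  path d0:H0→d1:-→d2:-→d3:-→d4:-→d5:-→d6:-→d7:-→d8:-→d9:-→d10:-→d11:-→d12:-→d13:-→d14:-→d15:-→d16:-→d17:-→d18:-→d19:-→d20:H1  best=H1
  ? 161.208.125.115  path d0:H0→d1:-→d2:-→d3:-→d4:-→d5:-→d6:-→d7:-→d8:-→d9:-→d10:-→d11:-→d12:-→d13:-→d14:-→d15:-→d16:-→d17:-→d18:-→d19:-→d20:-→d21:-→d22:-→d23:-→d24:-→d25:-→d26:-→d27:-→d28:H3  best=H3
  add 161.208.125.0/24 -> H2 at depth 24
  ? 161.208.125.2  path d0:H0→d1:-→d2:-→d3:-→d4:-→d5:-→d6:-→d7:-→d8:-→d9:-→d10:-→d11:-→d12:-→d13:-→d14:-→d15:-→d16:-→d17:-→d18:-→d19:-→d20:-→d21:-→d22:-→d23:-→d24:H2→d25:-  best=H2
  add 14.230.39.176/28 -> H3 at depth 28
  del 13.101.198.0/24 (clear depth 24)
  add 0.0.0.0/0 -> H3 at depth 0
  del 14.230.39.176/28 (clear depth 28)
  add 0.0.0.0/0 -> H3 at depth 0

== LOOKUPS ==
["H1","H1","H1","H3","H2"]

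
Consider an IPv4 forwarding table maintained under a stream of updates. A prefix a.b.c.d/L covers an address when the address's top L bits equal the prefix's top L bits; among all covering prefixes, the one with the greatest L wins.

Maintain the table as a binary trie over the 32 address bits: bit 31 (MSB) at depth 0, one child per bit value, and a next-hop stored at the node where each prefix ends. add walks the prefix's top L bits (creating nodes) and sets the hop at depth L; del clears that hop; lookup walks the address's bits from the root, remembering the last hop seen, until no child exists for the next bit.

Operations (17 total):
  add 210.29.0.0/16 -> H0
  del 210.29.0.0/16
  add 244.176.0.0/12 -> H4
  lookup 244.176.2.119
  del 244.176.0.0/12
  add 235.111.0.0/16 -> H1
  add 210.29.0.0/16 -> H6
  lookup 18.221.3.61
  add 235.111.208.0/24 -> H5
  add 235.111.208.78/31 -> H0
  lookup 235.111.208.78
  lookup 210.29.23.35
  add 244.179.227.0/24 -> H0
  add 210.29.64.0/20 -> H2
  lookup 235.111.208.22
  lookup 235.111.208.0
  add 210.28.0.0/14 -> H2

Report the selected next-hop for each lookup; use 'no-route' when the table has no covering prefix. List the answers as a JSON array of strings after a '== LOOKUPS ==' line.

Process each operation:
  add 210.29.0.0/16 -> H0 at depth 16
  - 210.29.0.0/16 clear@16
  add 244.176.0.0/12 -> H4 at depth 12
  lookup 244.176.2.119: bits 111101001011 walk d0:-→d1:-→d2:-→d3:-→d4:-→d5:-→d6:-→d7:-→d8:-→d9:-→d10:-→d11:-→d12:H4 -> H4
  - 244.176.0.0/12 clear@12
  add 235.111.0.0/16 -> H1 at depth 16
  add 210.29.0.0/16 -> H6 at depth 16
  lookup 18.221.3.61: bits ε walk d0:- -> no-route
  add 235.111.208.0/24 -> H5 at depth 24
  add 235.111.208.78/31 -> H0 at depth 31
  lookup 235.111.208.78: bits 1110101101101111110100000100111 walk d0:-→d1:-→d2:-→d3:-→d4:-→d5:-→d6:-→d7:-→d8:-→d9:-→d10:-→d11:-→d12:-→d13:-→d14:-→d15:-→d16:H1→d17:-→d18:-→d19:-→d20:-→d21:-→d22:-→d23:-→d24:H5→d25:-→d26:-→d27:-→d28:-→d29:-→d30:-→d31:H0 -> H0
  lookup 210.29.23.35: bits 1101001000011101 walk d0:-→d1:-→d2:-→d3:-→d4:-→d5:-→d6:-→d7:-→d8:-→d9:-→d10:-→d11:-→d12:-→d13:-→d14:-→d15:-→d16:H6 -> H6
  add 244.179.227.0/24 -> H0 at depth 24
  add 210.29.64.0/20 -> H2 at depth 20
  lookup 235.111.208.22: bits 1110101101101111110100000 walk d0:-→d1:-→d2:-→d3:-→d4:-→d5:-→d6:-→d7:-→d8:-→d9:-→d10:-→d11:-→d12:-→d13:-→d14:-→d15:-→d16:H1→d17:-→d18:-→d19:-→d20:-→d21:-→d22:-→d23:-→d24:H5→d25:- -> H5
  lookup 235.111.208.0: bits 1110101101101111110100000 walk d0:-→d1:-→d2:-→d3:-→d4:-→d5:-→d6:-→d7:-→d8:-→d9:-→d10:-→d11:-→d12:-→d13:-→d14:-→d15:-→d16:H1→d17:-→d18:-→d19:-→d20:-→d21:-→d22:-→d23:-→d24:H5→d25:- -> H5
  add 210.28.0.0/14 -> H2 at depth 14

== LOOKUPS ==
["H4","no-route","H0","H6","H5","H5"]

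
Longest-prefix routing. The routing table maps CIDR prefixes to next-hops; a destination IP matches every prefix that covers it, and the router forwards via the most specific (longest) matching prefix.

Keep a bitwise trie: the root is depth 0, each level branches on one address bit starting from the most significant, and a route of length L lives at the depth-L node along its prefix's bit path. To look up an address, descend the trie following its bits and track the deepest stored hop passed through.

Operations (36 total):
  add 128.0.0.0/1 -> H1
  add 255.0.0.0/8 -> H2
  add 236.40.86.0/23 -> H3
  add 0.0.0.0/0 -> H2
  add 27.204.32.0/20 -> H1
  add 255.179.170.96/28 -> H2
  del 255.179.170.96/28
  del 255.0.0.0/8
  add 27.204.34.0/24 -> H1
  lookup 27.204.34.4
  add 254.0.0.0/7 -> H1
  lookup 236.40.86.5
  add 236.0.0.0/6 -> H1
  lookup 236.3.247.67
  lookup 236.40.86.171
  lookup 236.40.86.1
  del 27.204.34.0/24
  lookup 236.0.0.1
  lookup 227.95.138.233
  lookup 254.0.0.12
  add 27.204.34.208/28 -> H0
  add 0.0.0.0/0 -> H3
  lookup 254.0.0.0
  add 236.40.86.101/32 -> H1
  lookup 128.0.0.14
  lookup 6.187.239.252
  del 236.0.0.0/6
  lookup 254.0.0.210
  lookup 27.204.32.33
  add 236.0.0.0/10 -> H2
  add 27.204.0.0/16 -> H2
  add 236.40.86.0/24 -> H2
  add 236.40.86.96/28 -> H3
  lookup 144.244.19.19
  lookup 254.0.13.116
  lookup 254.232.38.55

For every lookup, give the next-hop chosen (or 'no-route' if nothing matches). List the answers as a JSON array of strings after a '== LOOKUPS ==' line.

Process each operation:
  add 128.0.0.0/1 -> H1 at depth 1
  add 255.0.0.0/8 -> H2 at depth 8
  add 236.40.86.0/23 -> H3 at depth 23
  add 0.0.0.0/0 -> H2 at depth 0
  add 27.204.32.0/20 -> H1 at depth 20
  add 255.179.170.96/28 -> H2 at depth 28
  del 255.179.170.96/28 (clear depth 28)
  del 255.0.0.0/8 (clear depth 8)
  add 27.204.34.0/24 -> H1 at depth 24
  Q 27.204.34.4: descend 000110111100110000100010 ; hops seen [H2,H1,H1] ; pick H1
  add 254.0.0.0/7 -> H1 at depth 7
  Q 236.40.86.5: descend 11101100001010000101011 ; hops seen [H2,H1,H3] ; pick H3
  add 236.0.0.0/6 -> H1 at depth 6
  Q 236.3.247.67: descend 1110110000 ; hops seen [H2,H1,H1] ; pick H1
  Q 236.40.86.171: descend 11101100001010000101011 ; hops seen [H2,H1,H1,H3] ; pick H3
  Q 236.40.86.1: descend 11101100001010000101011 ; hops seen [H2,H1,H1,H3] ; pick H3
  del 27.204.34.0/24 (clear depth 24)
  Q 236.0.0.1: descend 1110110000 ; hops seen [H2,H1,H1] ; pick H1
  Q 227.95.138.233: descend 1110 ; hops seen [H2,H1] ; pick H1
  Q 254.0.0.12: descend 1111111 ; hops seen [H2,H1,H1] ; pick H1
  add 27.204.34.208/28 -> H0 at depth 28
  add 0.0.0.0/0 -> H3 at depth 0
  Q 254.0.0.0: descend 1111111 ; hops seen [H3,H1,H1] ; pick H1
  add 236.40.86.101/32 -> H1 at depth 32
  Q 128.0.0.14: descend 1 ; hops seen [H3,H1] ; pick H1
  Q 6.187.239.252: descend 000 ; hops seen [H3] ; pick H3
  del 236.0.0.0/6 (clear depth 6)
  Q 254.0.0.210: descend 1111111 ; hops seen [H3,H1,H1] ; pick H1
  Q 27.204.32.33: descend 0001101111001100001000 ; hops seen [H3,H1] ; pick H1
  add 236.0.0.0/10 -> H2 at depth 10
  add 27.204.0.0/16 -> H2 at depth 16
  add 236.40.86.0/24 -> H2 at depth 24
  add 236.40.86.96/28 -> H3 at depth 28
  Q 144.244.19.19: descend 1 ; hops seen [H3,H1] ; pick H1
  Q 254.0.13.116: descend 1111111 ; hops seen [H3,H1,H1] ; pick H1
  Q 254.232.38.55: descend 1111111 ; hops seen [H3,H1,H1] ; pick H1

== LOOKUPS ==
["H1","H3","H1","H3","H3","H1","H1","H1","H1","H1","H3","H1","H1","H1","H1","H1"]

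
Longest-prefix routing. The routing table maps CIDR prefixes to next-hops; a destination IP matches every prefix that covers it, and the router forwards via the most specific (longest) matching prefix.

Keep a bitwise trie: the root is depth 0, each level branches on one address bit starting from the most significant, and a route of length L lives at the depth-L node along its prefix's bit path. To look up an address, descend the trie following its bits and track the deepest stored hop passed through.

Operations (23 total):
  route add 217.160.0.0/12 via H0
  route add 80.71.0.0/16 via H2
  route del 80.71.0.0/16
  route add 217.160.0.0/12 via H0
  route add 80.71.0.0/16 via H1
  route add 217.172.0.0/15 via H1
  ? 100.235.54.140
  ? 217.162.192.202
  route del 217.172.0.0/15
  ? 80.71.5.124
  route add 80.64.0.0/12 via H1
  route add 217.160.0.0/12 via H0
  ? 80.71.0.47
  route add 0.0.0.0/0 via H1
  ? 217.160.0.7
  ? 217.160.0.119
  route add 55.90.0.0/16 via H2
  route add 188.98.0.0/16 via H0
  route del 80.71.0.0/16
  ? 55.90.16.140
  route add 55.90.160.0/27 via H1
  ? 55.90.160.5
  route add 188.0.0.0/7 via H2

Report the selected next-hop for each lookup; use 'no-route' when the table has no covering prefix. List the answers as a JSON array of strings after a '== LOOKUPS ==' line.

Apply in order:
  + 217.160.0.0/12 (H0) depth=12
  + 80.71.0.0/16 (H2) depth=16
  del 80.71.0.0/16 (clear depth 16)
  + 217.160.0.0/12 (H0) depth=12
  + 80.71.0.0/16 (H1) depth=16
  + 217.172.0.0/15 (H1) depth=15
  Q 100.235.54.140: descend 01 ; hops seen [∅] ; pick no-route
  Q 217.162.192.202: descend 110110011010 ; hops seen [H0] ; pick H0
  del 217.172.0.0/15 (clear depth 15)
  Q 80.71.5.124: descend 0101000001000111 ; hops seen [H1] ; pick H1
  + 80.64.0.0/12 (H1) depth=12
  + 217.160.0.0/12 (H0) depth=12
  Q 80.71.0.47: descend 0101000001000111 ; hops seen [H1,H1] ; pick H1
  + 0.0.0.0/0 (H1) depth=0
  Q 217.160.0.7: descend 110110011010 ; hops seen [H1,H0] ; pick H0
  Q 217.160.0.119: descend 110110011010 ; hops seen [H1,H0] ; pick H0
  + 55.90.0.0/16 (H2) depth=16
  + 188.98.0.0/16 (H0) depth=16
  del 80.71.0.0/16 (clear depth 16)
  Q 55.90.16.140: descend 0011011101011010 ; hops seen [H1,H2] ; pick H2
  + 55.90.160.0/27 (H1) depth=27
  Q 55.90.160.5: descend 001101110101101010100000000 ; hops seen [H1,H2,H1] ; pick H1
  + 188.0.0.0/7 (H2) depth=7

== LOOKUPS ==
["no-route","H0","H1","H1","H0","H0","H2","H1"]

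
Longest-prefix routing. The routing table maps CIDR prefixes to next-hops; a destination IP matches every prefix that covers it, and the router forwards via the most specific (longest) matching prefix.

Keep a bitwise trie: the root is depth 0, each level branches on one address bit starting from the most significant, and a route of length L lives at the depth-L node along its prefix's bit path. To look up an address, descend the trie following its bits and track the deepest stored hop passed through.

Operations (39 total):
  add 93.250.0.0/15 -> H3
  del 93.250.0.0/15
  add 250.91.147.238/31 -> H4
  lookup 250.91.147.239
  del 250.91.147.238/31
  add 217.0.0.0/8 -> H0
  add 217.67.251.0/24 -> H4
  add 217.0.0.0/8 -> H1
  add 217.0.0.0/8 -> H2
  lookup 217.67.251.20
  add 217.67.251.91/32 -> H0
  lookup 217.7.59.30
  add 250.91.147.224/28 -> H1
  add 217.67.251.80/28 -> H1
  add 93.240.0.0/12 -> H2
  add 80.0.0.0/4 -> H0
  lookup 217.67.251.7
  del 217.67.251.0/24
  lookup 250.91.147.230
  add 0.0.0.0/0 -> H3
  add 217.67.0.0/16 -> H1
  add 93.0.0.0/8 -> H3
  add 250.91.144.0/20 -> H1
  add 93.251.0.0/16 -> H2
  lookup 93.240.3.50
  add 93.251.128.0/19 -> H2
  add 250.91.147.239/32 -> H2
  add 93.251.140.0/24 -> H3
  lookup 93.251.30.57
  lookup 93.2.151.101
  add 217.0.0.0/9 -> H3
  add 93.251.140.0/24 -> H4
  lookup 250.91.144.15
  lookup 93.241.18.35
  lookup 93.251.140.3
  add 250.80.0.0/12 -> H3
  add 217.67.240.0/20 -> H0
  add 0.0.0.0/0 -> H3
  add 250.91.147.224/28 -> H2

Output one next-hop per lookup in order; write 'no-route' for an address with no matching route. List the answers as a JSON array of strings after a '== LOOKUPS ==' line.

Trace:
  + 93.250.0.0/15 (H3) depth=15
  del 93.250.0.0/15 (clear depth 15)
  + 250.91.147.238/31 (H4) depth=31
  Q 250.91.147.239: descend 1111101001011011100100111110111 ; hops seen [H4] ; pick H4
  del 250.91.147.238/31 (clear depth 31)
  + 217.0.0.0/8 (H0) depth=8
  + 217.67.251.0/24 (H4) depth=24
  + 217.0.0.0/8 (H1) depth=8
  + 217.0.0.0/8 (H2) depth=8
  Q 217.67.251.20: descend 110110010100001111111011 ; hops seen [H2,H4] ; pick H4
  + 217.67.251.91/32 (H0) depth=32
  Q 217.7.59.30: descend 110110010 ; hops seen [H2] ; pick H2
  + 250.91.147.224/28 (H1) depth=28
  + 217.67.251.80/28 (H1) depth=28
  + 93.240.0.0/12 (H2) depth=12
  + 80.0.0.0/4 (H0) depth=4
  Q 217.67.251.7: descend 1101100101000011111110110 ; hops seen [H2,H4] ; pick H4
  del 217.67.251.0/24 (clear depth 24)
  Q 250.91.147.230: descend 1111101001011011100100111110 ; hops seen [H1] ; pick H1
  + 0.0.0.0/0 (H3) depth=0
  + 217.67.0.0/16 (H1) depth=16
  + 93.0.0.0/8 (H3) depth=8
  + 250.91.144.0/20 (H1) depth=20
  + 93.251.0.0/16 (H2) depth=16
  Q 93.240.3.50: descend 010111011111 ; hops seen [H3,H0,H3,H2] ; pick H2
  + 93.251.128.0/19 (H2) depth=19
  + 250.91.147.239/32 (H2) depth=32
  + 93.251.140.0/24 (H3) depth=24
  Q 93.251.30.57: descend 0101110111111011 ; hops seen [H3,H0,H3,H2,H2] ; pick H2
  Q 93.2.151.101: descend 01011101 ; hops seen [H3,H0,H3] ; pick H3
  + 217.0.0.0/9 (H3) depth=9
  + 93.251.140.0/24 (H4) depth=24
  Q 250.91.144.15: descend 1111101001011011100100 ; hops seen [H3,H1] ; pick H1
  Q 93.241.18.35: descend 010111011111 ; hops seen [H3,H0,H3,H2] ; pick H2
  Q 93.251.140.3: descend 010111011111101110001100 ; hops seen [H3,H0,H3,H2,H2,H2,H4] ; pick H4
  + 250.80.0.0/12 (H3) depth=12
  + 217.67.240.0/20 (H0) depth=20
  + 0.0.0.0/0 (H3) depth=0
  + 250.91.147.224/28 (H2) depth=28

== LOOKUPS ==
["H4","H4","H2","H4","H1","H2","H2","H3","H1","H2","H4"]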